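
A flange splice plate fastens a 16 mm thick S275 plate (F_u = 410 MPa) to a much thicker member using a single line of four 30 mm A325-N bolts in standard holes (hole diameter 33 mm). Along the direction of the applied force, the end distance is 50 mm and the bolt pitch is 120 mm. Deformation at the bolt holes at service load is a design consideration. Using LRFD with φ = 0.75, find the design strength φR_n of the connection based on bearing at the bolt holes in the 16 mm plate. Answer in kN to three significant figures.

Per bolt r_n = 1.2 l_c t F_u ≤ 2.4 d t F_u; upper limit = 2.4 × 30 × 16 × 410 / 1000 = 472.3 kN.
Edge bolt: l_c = 50 − 33/2 = 33.5 mm → 1.2 × 33.5 × 16 × 410 / 1000 = 263.7 → r_n = 263.7 kN.
Interior bolts: l_c = 120 − 33 = 87 mm → 1.2 × 87 × 16 × 410 / 1000 = 684.9 → r_n = 472.3 kN.
R_n = 1 × 263.7 + 3 × 472.3 = 1681 kN.
Design strength φR_n = 0.75 × 1681 = 1260 kN.

1260 kN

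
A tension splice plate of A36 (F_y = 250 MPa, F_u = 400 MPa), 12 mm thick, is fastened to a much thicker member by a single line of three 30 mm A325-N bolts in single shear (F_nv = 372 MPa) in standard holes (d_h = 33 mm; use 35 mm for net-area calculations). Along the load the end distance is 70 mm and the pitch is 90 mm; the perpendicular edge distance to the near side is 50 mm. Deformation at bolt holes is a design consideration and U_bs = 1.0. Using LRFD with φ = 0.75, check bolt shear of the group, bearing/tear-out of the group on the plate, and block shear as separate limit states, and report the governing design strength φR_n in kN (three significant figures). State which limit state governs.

454 kN (block shear governs)

Bolt shear: A_b = π·30²/4 = 706.9 mm²; R_n = 372 × 706.9 × 3 × 1 / 1000 = 788.9 kN → 0.75 × 788.9 = 592 kN.
Bearing: edge l_c = 53.5, r_n = 308.2 kN; interior l_c = 57, r_n = 328.3 kN; R_n = 308.2 + 2·328.3 = 964.8 kN → 724 kN.
Block shear: A_gv = 3000, A_nv = 1950, A_nt = 390 mm²; R_n = min(0.6F_uA_nv, 0.6F_yA_gv) + U_bs·F_u·A_nt = 606 kN → 454 kN.
Block shear governs: 454 kN.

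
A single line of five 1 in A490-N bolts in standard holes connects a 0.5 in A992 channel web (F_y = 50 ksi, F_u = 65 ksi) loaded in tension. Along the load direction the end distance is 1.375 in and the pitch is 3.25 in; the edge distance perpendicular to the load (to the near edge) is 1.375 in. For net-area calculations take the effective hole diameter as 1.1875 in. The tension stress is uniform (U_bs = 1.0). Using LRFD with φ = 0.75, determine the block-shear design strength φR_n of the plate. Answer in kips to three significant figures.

151 kips

Shear plane L_v = 1.375 + 4·3.25 = 14.38 in; A_gv = 14.38 × 0.5 = 7.188 in².
A_nv = (14.38 − 4.5·1.1875) × 0.5 = 4.516 in².
A_nt = (1.375 − 0.5·1.1875) × 0.5 = 0.3906 in².
0.6 F_u A_nv = 176.1 kips; 0.6 F_y A_gv = 215.6 kips → shear rupture governs the shear term.
R_n = 176.1 + 1.0 × 65 × 0.3906 = 201.5 kips.
Design strength φR_n = 0.75 × 201.5 = 151 kips.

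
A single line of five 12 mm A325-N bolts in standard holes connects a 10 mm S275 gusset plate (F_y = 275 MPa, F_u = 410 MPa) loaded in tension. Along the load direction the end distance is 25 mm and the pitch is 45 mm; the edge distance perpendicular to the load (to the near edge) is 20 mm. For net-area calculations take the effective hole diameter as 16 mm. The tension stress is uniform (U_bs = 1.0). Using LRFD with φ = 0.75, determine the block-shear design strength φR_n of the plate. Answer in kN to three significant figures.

Shear plane L_v = 25 + 4·45 = 205 mm; A_gv = 205 × 10 = 2050 mm².
A_nv = (205 − 4.5·16) × 10 = 1330 mm².
A_nt = (20 − 0.5·16) × 10 = 120 mm².
0.6 F_u A_nv = 327.2 kN; 0.6 F_y A_gv = 338.2 kN → shear rupture governs the shear term.
R_n = 327.2 + 1.0 × 410 × 120 / 1000 = 376.4 kN.
Design strength φR_n = 0.75 × 376.4 = 282 kN.

282 kN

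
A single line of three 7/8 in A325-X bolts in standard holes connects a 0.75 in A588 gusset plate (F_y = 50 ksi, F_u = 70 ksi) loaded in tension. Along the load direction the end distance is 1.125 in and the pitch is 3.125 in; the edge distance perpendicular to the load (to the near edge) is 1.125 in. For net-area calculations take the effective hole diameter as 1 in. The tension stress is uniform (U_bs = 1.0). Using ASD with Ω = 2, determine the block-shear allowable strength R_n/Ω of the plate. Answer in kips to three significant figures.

93.2 kips

Shear plane L_v = 1.125 + 2·3.125 = 7.375 in; A_gv = 7.375 × 0.75 = 5.531 in².
A_nv = (7.375 − 2.5·1) × 0.75 = 3.656 in².
A_nt = (1.125 − 0.5·1) × 0.75 = 0.4688 in².
0.6 F_u A_nv = 153.6 kips; 0.6 F_y A_gv = 165.9 kips → shear rupture governs the shear term.
R_n = 153.6 + 1.0 × 70 × 0.4688 = 186.4 kips.
Allowable strength R_n/Ω = 186.4 / 2 = 93.2 kips.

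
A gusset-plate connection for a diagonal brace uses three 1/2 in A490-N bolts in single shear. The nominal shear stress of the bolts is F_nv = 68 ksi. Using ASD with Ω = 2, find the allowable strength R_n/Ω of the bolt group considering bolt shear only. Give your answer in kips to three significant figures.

A_b = π × 0.5² / 4 = 0.1963 in².
R_n = F_nv · A_b · n · n_s = 68 × 0.1963 × 3 × 1 = 40.06 kips.
Allowable strength R_n/Ω = 40.06 / 2 = 20 kips.

20 kips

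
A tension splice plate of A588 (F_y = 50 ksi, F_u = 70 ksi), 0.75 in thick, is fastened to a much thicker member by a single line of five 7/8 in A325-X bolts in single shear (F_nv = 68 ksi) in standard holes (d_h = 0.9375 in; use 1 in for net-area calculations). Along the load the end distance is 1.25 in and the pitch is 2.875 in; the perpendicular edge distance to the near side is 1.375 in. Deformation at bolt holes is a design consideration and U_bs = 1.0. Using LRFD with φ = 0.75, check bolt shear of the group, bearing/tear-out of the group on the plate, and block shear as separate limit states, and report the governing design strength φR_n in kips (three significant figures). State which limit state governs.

153 kips (bolt shear governs)

Bolt shear: A_b = π·0.875²/4 = 0.6013 in²; R_n = 68 × 0.6013 × 5 × 1 = 204.4 kips → 0.75 × 204.4 = 153 kips.
Bearing: edge l_c = 0.7812, r_n = 49.22 kips; interior l_c = 1.938, r_n = 110.3 kips; R_n = 49.22 + 4·110.3 = 490.2 kips → 368 kips.
Block shear: A_gv = 9.562, A_nv = 6.188, A_nt = 0.6562 in²; R_n = min(0.6F_uA_nv, 0.6F_yA_gv) + U_bs·F_u·A_nt = 305.8 kips → 229 kips.
Bolt shear governs: 153 kips.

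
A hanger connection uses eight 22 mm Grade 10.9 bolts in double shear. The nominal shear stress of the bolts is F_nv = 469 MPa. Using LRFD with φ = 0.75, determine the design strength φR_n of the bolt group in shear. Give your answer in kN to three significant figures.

2140 kN

A_b = π × 22² / 4 = 380.1 mm².
R_n = F_nv · A_b · n · n_s = 469 × 380.1 × 8 × 2 / 1000 = 2853 kN.
Design strength φR_n = 0.75 × 2853 = 2140 kN.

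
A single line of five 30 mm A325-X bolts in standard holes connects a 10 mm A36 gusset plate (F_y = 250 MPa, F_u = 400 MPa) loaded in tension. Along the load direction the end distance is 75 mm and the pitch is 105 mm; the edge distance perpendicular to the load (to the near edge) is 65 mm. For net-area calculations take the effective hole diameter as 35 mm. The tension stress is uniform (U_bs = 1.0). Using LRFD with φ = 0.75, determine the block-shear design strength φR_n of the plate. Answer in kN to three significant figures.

699 kN

Shear plane L_v = 75 + 4·105 = 495 mm; A_gv = 495 × 10 = 4950 mm².
A_nv = (495 − 4.5·35) × 10 = 3375 mm².
A_nt = (65 − 0.5·35) × 10 = 475 mm².
0.6 F_u A_nv = 810 kN; 0.6 F_y A_gv = 742.5 kN → shear yielding governs the shear term.
R_n = 742.5 + 1.0 × 400 × 475 / 1000 = 932.5 kN.
Design strength φR_n = 0.75 × 932.5 = 699 kN.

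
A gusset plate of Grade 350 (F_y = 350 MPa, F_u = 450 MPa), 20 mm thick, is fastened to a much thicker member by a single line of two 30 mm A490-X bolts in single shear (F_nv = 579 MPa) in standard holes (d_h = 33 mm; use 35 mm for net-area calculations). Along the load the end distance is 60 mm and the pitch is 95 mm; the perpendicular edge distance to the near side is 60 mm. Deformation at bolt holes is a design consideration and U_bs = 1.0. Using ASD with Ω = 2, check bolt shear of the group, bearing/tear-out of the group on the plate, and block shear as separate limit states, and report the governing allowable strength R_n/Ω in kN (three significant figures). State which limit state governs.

Bolt shear: A_b = π·30²/4 = 706.9 mm²; R_n = 579 × 706.9 × 2 × 1 / 1000 = 818.5 kN → 818.5 / 2 = 409 kN.
Bearing: edge l_c = 43.5, r_n = 469.8 kN; interior l_c = 62, r_n = 648 kN; R_n = 469.8 + 1·648 = 1118 kN → 559 kN.
Block shear: A_gv = 3100, A_nv = 2050, A_nt = 850 mm²; R_n = min(0.6F_uA_nv, 0.6F_yA_gv) + U_bs·F_u·A_nt = 936 kN → 468 kN.
Bolt shear governs: 409 kN.

409 kN (bolt shear governs)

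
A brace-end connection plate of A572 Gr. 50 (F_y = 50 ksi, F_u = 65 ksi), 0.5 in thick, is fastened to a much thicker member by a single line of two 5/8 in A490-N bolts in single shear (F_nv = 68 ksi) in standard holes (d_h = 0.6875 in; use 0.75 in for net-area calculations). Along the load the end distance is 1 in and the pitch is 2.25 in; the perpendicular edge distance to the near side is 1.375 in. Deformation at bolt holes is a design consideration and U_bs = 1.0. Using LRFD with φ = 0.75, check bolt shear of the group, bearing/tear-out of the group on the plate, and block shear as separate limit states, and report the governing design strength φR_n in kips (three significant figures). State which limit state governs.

31.3 kips (bolt shear governs)

Bolt shear: A_b = π·0.625²/4 = 0.3068 in²; R_n = 68 × 0.3068 × 2 × 1 = 41.72 kips → 0.75 × 41.72 = 31.3 kips.
Bearing: edge l_c = 0.6562, r_n = 25.59 kips; interior l_c = 1.562, r_n = 48.75 kips; R_n = 25.59 + 1·48.75 = 74.34 kips → 55.8 kips.
Block shear: A_gv = 1.625, A_nv = 1.062, A_nt = 0.5 in²; R_n = min(0.6F_uA_nv, 0.6F_yA_gv) + U_bs·F_u·A_nt = 73.94 kips → 55.5 kips.
Bolt shear governs: 31.3 kips.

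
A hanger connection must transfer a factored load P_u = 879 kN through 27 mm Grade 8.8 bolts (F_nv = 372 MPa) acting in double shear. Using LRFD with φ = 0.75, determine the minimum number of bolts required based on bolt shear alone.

3 bolts

A_b = π·27²/4 = 572.6 mm².
Per-bolt design strength φR_n = 0.75 × 372 × 572.6 × 2 / 1000 = 319.5 kN.
n ≥ 879 / 319.5 = 2.751 → use 3 bolts.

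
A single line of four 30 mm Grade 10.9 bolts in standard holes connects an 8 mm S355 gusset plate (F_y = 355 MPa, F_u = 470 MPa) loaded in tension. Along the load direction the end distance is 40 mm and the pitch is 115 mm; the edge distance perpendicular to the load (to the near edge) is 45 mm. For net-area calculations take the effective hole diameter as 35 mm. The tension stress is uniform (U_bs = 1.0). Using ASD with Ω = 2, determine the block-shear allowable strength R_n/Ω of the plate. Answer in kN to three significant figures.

Shear plane L_v = 40 + 3·115 = 385 mm; A_gv = 385 × 8 = 3080 mm².
A_nv = (385 − 3.5·35) × 8 = 2100 mm².
A_nt = (45 − 0.5·35) × 8 = 220 mm².
0.6 F_u A_nv = 592.2 kN; 0.6 F_y A_gv = 656 kN → shear rupture governs the shear term.
R_n = 592.2 + 1.0 × 470 × 220 / 1000 = 695.6 kN.
Allowable strength R_n/Ω = 695.6 / 2 = 348 kN.

348 kN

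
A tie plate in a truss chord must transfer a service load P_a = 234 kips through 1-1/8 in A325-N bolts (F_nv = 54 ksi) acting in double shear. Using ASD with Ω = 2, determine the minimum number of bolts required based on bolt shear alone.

A_b = π·1.125²/4 = 0.994 in².
Per-bolt allowable strength R_n/Ω = 54 × 0.994 × 2 / 2 = 53.68 kips.
n ≥ 234 / 53.68 = 4.359 → use 5 bolts.

5 bolts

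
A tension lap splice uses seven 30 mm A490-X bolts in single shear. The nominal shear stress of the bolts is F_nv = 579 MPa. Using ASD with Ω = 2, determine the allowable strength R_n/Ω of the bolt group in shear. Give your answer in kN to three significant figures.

1430 kN

A_b = π × 30² / 4 = 706.9 mm².
R_n = F_nv · A_b · n · n_s = 579 × 706.9 × 7 × 1 / 1000 = 2865 kN.
Allowable strength R_n/Ω = 2865 / 2 = 1430 kN.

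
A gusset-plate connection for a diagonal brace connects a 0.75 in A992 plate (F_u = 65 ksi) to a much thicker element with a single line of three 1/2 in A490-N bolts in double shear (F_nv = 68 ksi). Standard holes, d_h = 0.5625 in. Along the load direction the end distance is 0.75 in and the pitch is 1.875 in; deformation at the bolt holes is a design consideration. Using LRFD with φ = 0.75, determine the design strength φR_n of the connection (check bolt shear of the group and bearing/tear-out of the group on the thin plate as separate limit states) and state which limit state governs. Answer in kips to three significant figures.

60.1 kips (bolt shear governs)

Bolt shear: A_b = π·0.5²/4 = 0.1963 in²; R_n = 68 × 0.1963 × 3 × 2 = 80.11 kips → 0.75 × 80.11 = 60.1 kips.
Bearing (1.2 l_c t F_u ≤ 2.4 d t F_u): upper limit = 2.4·0.5·0.75·65 = 58.5 kips.
  Edge l_c = 0.75 − 0.5625/2 = 0.4688 → r_n = 27.42 kips; interior l_c = 1.875 − 0.5625 = 1.312 → r_n = 58.5 kips.
  R_n,bearing = 1·27.42 + 2·58.5 = 144.4 kips → 0.75 × 144.4 = 108 kips.
Bolt shear governs: 60.1 kips.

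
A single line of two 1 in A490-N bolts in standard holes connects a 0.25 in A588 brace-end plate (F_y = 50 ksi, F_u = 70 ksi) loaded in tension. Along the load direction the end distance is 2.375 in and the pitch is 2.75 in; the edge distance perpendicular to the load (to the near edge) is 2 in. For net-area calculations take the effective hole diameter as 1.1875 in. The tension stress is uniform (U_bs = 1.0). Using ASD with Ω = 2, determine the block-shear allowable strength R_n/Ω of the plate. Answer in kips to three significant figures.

Shear plane L_v = 2.375 + 1·2.75 = 5.125 in; A_gv = 5.125 × 0.25 = 1.281 in².
A_nv = (5.125 − 1.5·1.1875) × 0.25 = 0.8359 in².
A_nt = (2 − 0.5·1.1875) × 0.25 = 0.3516 in².
0.6 F_u A_nv = 35.11 kips; 0.6 F_y A_gv = 38.44 kips → shear rupture governs the shear term.
R_n = 35.11 + 1.0 × 70 × 0.3516 = 59.72 kips.
Allowable strength R_n/Ω = 59.72 / 2 = 29.9 kips.

29.9 kips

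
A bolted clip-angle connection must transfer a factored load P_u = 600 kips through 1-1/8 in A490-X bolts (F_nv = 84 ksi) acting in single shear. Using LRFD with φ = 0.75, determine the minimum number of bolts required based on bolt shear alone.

10 bolts

A_b = π·1.125²/4 = 0.994 in².
Per-bolt design strength φR_n = 0.75 × 84 × 0.994 × 1 = 62.62 kips.
n ≥ 600 / 62.62 = 9.581 → use 10 bolts.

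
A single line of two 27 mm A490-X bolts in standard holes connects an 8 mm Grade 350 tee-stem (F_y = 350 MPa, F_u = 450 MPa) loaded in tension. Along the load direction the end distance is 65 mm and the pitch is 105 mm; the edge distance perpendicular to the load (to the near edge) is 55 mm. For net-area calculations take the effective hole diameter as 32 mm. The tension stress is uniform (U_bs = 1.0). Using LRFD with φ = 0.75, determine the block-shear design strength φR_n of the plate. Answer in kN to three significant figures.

303 kN

Shear plane L_v = 65 + 1·105 = 170 mm; A_gv = 170 × 8 = 1360 mm².
A_nv = (170 − 1.5·32) × 8 = 976 mm².
A_nt = (55 − 0.5·32) × 8 = 312 mm².
0.6 F_u A_nv = 263.5 kN; 0.6 F_y A_gv = 285.6 kN → shear rupture governs the shear term.
R_n = 263.5 + 1.0 × 450 × 312 / 1000 = 403.9 kN.
Design strength φR_n = 0.75 × 403.9 = 303 kN.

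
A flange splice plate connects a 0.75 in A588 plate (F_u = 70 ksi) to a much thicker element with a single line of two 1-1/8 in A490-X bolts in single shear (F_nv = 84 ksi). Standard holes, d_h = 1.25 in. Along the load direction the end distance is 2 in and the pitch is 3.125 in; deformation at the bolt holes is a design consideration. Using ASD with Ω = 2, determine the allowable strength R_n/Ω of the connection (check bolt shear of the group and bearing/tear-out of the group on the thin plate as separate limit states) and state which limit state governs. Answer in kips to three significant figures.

Bolt shear: A_b = π·1.125²/4 = 0.994 in²; R_n = 84 × 0.994 × 2 × 1 = 167 kips → 167 / 2 = 83.5 kips.
Bearing (1.2 l_c t F_u ≤ 2.4 d t F_u): upper limit = 2.4·1.125·0.75·70 = 141.8 kips.
  Edge l_c = 2 − 1.25/2 = 1.375 → r_n = 86.62 kips; interior l_c = 3.125 − 1.25 = 1.875 → r_n = 118.1 kips.
  R_n,bearing = 1·86.62 + 1·118.1 = 204.8 kips → 204.8 / 2 = 102 kips.
Bolt shear governs: 83.5 kips.

83.5 kips (bolt shear governs)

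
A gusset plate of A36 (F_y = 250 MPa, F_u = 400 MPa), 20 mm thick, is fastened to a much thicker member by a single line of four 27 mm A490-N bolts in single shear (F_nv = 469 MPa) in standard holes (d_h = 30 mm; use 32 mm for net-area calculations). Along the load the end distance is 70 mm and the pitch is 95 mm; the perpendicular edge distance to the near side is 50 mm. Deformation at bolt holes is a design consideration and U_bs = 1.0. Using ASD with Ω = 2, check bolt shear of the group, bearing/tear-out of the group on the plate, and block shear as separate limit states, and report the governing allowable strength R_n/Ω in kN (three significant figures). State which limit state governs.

Bolt shear: A_b = π·27²/4 = 572.6 mm²; R_n = 469 × 572.6 × 4 × 1 / 1000 = 1074 kN → 1074 / 2 = 537 kN.
Bearing: edge l_c = 55, r_n = 518.4 kN; interior l_c = 65, r_n = 518.4 kN; R_n = 518.4 + 3·518.4 = 2074 kN → 1040 kN.
Block shear: A_gv = 7100, A_nv = 4860, A_nt = 680 mm²; R_n = min(0.6F_uA_nv, 0.6F_yA_gv) + U_bs·F_u·A_nt = 1337 kN → 668 kN.
Bolt shear governs: 537 kN.

537 kN (bolt shear governs)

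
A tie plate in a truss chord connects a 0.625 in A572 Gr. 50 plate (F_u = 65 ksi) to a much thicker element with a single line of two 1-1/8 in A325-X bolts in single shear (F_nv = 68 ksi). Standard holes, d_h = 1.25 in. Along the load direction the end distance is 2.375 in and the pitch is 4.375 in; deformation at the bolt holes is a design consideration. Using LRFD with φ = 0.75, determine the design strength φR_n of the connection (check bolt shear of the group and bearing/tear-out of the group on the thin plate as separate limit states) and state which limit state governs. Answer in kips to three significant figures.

Bolt shear: A_b = π·1.125²/4 = 0.994 in²; R_n = 68 × 0.994 × 2 × 1 = 135.2 kips → 0.75 × 135.2 = 101 kips.
Bearing (1.2 l_c t F_u ≤ 2.4 d t F_u): upper limit = 2.4·1.125·0.625·65 = 109.7 kips.
  Edge l_c = 2.375 − 1.25/2 = 1.75 → r_n = 85.31 kips; interior l_c = 4.375 − 1.25 = 3.125 → r_n = 109.7 kips.
  R_n,bearing = 1·85.31 + 1·109.7 = 195 kips → 0.75 × 195 = 146 kips.
Bolt shear governs: 101 kips.

101 kips (bolt shear governs)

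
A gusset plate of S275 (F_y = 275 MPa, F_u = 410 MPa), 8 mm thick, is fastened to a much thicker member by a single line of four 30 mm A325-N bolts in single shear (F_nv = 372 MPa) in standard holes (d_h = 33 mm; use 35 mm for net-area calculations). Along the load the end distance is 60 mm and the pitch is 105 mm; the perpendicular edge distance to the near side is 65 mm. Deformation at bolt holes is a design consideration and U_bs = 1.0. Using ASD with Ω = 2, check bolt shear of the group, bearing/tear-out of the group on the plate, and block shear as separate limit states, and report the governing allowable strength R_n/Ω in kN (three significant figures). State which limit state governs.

Bolt shear: A_b = π·30²/4 = 706.9 mm²; R_n = 372 × 706.9 × 4 × 1 / 1000 = 1052 kN → 1052 / 2 = 526 kN.
Bearing: edge l_c = 43.5, r_n = 171.2 kN; interior l_c = 72, r_n = 236.2 kN; R_n = 171.2 + 3·236.2 = 879.7 kN → 440 kN.
Block shear: A_gv = 3000, A_nv = 2020, A_nt = 380 mm²; R_n = min(0.6F_uA_nv, 0.6F_yA_gv) + U_bs·F_u·A_nt = 650.8 kN → 325 kN.
Block shear governs: 325 kN.

325 kN (block shear governs)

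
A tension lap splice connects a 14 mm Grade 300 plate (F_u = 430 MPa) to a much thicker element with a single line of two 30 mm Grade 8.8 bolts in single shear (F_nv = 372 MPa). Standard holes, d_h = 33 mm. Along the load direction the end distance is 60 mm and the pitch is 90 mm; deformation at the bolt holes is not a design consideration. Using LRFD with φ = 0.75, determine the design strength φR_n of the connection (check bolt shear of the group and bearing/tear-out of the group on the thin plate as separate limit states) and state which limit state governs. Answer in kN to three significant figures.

394 kN (bolt shear governs)

Bolt shear: A_b = π·30²/4 = 706.9 mm²; R_n = 372 × 706.9 × 2 × 1 / 1000 = 525.9 kN → 0.75 × 525.9 = 394 kN.
Bearing (1.5 l_c t F_u ≤ 3.0 d t F_u): upper limit = 3.0·30·14·430 / 1000 = 541.8 kN.
  Edge l_c = 60 − 33/2 = 43.5 → r_n = 392.8 kN; interior l_c = 90 − 33 = 57 → r_n = 514.7 kN.
  R_n,bearing = 1·392.8 + 1·514.7 = 907.5 kN → 0.75 × 907.5 = 681 kN.
Bolt shear governs: 394 kN.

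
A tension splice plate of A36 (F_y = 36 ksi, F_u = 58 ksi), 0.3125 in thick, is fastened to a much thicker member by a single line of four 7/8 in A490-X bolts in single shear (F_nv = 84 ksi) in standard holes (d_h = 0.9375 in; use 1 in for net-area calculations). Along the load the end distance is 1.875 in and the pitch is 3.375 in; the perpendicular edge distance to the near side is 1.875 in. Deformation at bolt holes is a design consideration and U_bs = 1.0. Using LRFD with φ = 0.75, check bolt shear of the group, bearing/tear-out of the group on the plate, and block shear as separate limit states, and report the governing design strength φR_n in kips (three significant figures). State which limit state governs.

79.4 kips (block shear governs)

Bolt shear: A_b = π·0.875²/4 = 0.6013 in²; R_n = 84 × 0.6013 × 4 × 1 = 202 kips → 0.75 × 202 = 152 kips.
Bearing: edge l_c = 1.406, r_n = 30.59 kips; interior l_c = 2.438, r_n = 38.06 kips; R_n = 30.59 + 3·38.06 = 144.8 kips → 109 kips.
Block shear: A_gv = 3.75, A_nv = 2.656, A_nt = 0.4297 in²; R_n = min(0.6F_uA_nv, 0.6F_yA_gv) + U_bs·F_u·A_nt = 105.9 kips → 79.4 kips.
Block shear governs: 79.4 kips.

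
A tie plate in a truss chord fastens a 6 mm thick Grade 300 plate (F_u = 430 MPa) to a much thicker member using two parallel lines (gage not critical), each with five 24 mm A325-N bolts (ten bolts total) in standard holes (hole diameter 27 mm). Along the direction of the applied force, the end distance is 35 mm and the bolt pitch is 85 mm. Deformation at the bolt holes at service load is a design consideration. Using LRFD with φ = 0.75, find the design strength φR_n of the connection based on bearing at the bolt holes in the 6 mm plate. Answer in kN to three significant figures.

Per bolt r_n = 1.2 l_c t F_u ≤ 2.4 d t F_u; upper limit = 2.4 × 24 × 6 × 430 / 1000 = 148.6 kN.
Edge bolt: l_c = 35 − 27/2 = 21.5 mm → 1.2 × 21.5 × 6 × 430 / 1000 = 66.56 → r_n = 66.56 kN.
Interior bolts: l_c = 85 − 27 = 58 mm → 1.2 × 58 × 6 × 430 / 1000 = 179.6 → r_n = 148.6 kN.
R_n = 2 × 66.56 + 8 × 148.6 = 1322 kN.
Design strength φR_n = 0.75 × 1322 = 991 kN.

991 kN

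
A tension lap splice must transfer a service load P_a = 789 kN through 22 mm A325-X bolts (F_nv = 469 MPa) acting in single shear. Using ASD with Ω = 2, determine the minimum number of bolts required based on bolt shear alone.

9 bolts

A_b = π·22²/4 = 380.1 mm².
Per-bolt allowable strength R_n/Ω = 469 × 380.1 × 1 / 1000 / 2 = 89.14 kN.
n ≥ 789 / 89.14 = 8.851 → use 9 bolts.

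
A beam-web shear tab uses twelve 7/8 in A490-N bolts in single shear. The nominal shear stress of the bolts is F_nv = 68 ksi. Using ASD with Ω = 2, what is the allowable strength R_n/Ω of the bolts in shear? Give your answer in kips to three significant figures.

A_b = π × 0.875² / 4 = 0.6013 in².
R_n = F_nv · A_b · n · n_s = 68 × 0.6013 × 12 × 1 = 490.7 kips.
Allowable strength R_n/Ω = 490.7 / 2 = 245 kips.

245 kips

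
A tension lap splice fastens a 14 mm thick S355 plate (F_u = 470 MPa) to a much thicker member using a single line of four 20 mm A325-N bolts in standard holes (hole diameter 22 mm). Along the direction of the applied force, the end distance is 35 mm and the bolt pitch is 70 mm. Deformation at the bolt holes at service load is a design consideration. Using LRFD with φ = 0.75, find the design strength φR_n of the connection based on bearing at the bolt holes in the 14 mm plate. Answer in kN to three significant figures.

853 kN

Per bolt r_n = 1.2 l_c t F_u ≤ 2.4 d t F_u; upper limit = 2.4 × 20 × 14 × 470 / 1000 = 315.8 kN.
Edge bolt: l_c = 35 − 22/2 = 24 mm → 1.2 × 24 × 14 × 470 / 1000 = 189.5 → r_n = 189.5 kN.
Interior bolts: l_c = 70 − 22 = 48 mm → 1.2 × 48 × 14 × 470 / 1000 = 379 → r_n = 315.8 kN.
R_n = 1 × 189.5 + 3 × 315.8 = 1137 kN.
Design strength φR_n = 0.75 × 1137 = 853 kN.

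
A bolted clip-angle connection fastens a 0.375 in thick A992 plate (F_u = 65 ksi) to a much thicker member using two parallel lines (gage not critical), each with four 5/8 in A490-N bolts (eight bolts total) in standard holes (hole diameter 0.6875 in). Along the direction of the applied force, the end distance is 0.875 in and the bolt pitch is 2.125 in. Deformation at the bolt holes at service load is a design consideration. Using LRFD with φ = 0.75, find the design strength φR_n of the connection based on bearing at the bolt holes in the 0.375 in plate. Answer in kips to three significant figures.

Per bolt r_n = 1.2 l_c t F_u ≤ 2.4 d t F_u; upper limit = 2.4 × 0.625 × 0.375 × 65 = 36.56 kips.
Edge bolt: l_c = 0.875 − 0.6875/2 = 0.5312 in → 1.2 × 0.5312 × 0.375 × 65 = 15.54 → r_n = 15.54 kips.
Interior bolts: l_c = 2.125 − 0.6875 = 1.438 in → 1.2 × 1.438 × 0.375 × 65 = 42.05 → r_n = 36.56 kips.
R_n = 2 × 15.54 + 6 × 36.56 = 250.5 kips.
Design strength φR_n = 0.75 × 250.5 = 188 kips.

188 kips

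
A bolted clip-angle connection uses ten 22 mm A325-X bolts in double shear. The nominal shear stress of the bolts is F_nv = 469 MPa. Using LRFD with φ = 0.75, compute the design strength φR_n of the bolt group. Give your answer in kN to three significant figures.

2670 kN

A_b = π × 22² / 4 = 380.1 mm².
R_n = F_nv · A_b · n · n_s = 469 × 380.1 × 10 × 2 / 1000 = 3566 kN.
Design strength φR_n = 0.75 × 3566 = 2670 kN.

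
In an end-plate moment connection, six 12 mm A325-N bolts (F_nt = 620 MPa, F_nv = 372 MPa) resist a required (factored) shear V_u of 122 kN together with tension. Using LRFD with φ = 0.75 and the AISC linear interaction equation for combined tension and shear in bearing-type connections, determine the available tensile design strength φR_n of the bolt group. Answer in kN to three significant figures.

207 kN

A_b = π·12²/4 = 113.1 mm²; f_rv = 122 × 1000 / (6 × 113.1) = 179.8 MPa.
F'_nt = 1.3 F_nt − (F_nt / φF_nv) f_rv = 1.3·620 − (620/(0.75·372))·179.8 = 406.5 MPa, capped at F_nt → F'_nt = 406.5 MPa.
R_n = F'_nt · A_b · n = 406.5 × 113.1 × 6 / 1000 = 275.8 kN.
Design strength φR_n = 0.75 × 275.8 = 207 kN.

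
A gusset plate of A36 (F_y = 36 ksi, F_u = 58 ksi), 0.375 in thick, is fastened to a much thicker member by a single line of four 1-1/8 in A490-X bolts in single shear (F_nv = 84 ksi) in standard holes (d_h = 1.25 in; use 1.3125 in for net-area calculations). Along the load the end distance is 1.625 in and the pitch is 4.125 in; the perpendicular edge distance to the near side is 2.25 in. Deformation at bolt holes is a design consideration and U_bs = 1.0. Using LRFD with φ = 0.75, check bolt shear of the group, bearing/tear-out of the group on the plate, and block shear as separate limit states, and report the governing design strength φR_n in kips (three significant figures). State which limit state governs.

111 kips (block shear governs)

Bolt shear: A_b = π·1.125²/4 = 0.994 in²; R_n = 84 × 0.994 × 4 × 1 = 334 kips → 0.75 × 334 = 250 kips.
Bearing: edge l_c = 1, r_n = 26.1 kips; interior l_c = 2.875, r_n = 58.72 kips; R_n = 26.1 + 3·58.72 = 202.3 kips → 152 kips.
Block shear: A_gv = 5.25, A_nv = 3.527, A_nt = 0.5977 in²; R_n = min(0.6F_uA_nv, 0.6F_yA_gv) + U_bs·F_u·A_nt = 148.1 kips → 111 kips.
Block shear governs: 111 kips.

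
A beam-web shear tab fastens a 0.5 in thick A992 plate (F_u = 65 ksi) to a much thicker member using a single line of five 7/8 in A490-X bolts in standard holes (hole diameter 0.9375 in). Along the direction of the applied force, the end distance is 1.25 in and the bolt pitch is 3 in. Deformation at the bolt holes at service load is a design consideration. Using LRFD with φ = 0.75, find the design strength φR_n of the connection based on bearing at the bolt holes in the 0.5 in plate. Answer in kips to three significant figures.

Per bolt r_n = 1.2 l_c t F_u ≤ 2.4 d t F_u; upper limit = 2.4 × 0.875 × 0.5 × 65 = 68.25 kips.
Edge bolt: l_c = 1.25 − 0.9375/2 = 0.7812 in → 1.2 × 0.7812 × 0.5 × 65 = 30.47 → r_n = 30.47 kips.
Interior bolts: l_c = 3 − 0.9375 = 2.062 in → 1.2 × 2.062 × 0.5 × 65 = 80.44 → r_n = 68.25 kips.
R_n = 1 × 30.47 + 4 × 68.25 = 303.5 kips.
Design strength φR_n = 0.75 × 303.5 = 228 kips.

228 kips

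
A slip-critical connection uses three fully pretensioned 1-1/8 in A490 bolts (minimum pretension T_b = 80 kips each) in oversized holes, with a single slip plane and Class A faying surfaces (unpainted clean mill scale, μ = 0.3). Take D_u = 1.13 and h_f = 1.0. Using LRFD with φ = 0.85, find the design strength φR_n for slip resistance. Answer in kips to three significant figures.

69.2 kips

R_n = μ · D_u · h_f · T_b · n_s · n_b = 0.3 × 1.13 × 1.0 × 80 × 1 × 3 = 81.36 kips.
Design strength φR_n = 0.85 × 81.36 = 69.2 kips.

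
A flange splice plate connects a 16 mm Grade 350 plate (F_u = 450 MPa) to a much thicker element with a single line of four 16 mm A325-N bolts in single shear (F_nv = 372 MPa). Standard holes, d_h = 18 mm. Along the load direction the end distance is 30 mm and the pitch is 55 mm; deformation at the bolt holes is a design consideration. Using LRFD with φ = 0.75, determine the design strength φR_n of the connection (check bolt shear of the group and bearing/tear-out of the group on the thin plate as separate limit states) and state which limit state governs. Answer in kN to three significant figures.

224 kN (bolt shear governs)

Bolt shear: A_b = π·16²/4 = 201.1 mm²; R_n = 372 × 201.1 × 4 × 1 / 1000 = 299.2 kN → 0.75 × 299.2 = 224 kN.
Bearing (1.2 l_c t F_u ≤ 2.4 d t F_u): upper limit = 2.4·16·16·450 / 1000 = 276.5 kN.
  Edge l_c = 30 − 18/2 = 21 → r_n = 181.4 kN; interior l_c = 55 − 18 = 37 → r_n = 276.5 kN.
  R_n,bearing = 1·181.4 + 3·276.5 = 1011 kN → 0.75 × 1011 = 758 kN.
Bolt shear governs: 224 kN.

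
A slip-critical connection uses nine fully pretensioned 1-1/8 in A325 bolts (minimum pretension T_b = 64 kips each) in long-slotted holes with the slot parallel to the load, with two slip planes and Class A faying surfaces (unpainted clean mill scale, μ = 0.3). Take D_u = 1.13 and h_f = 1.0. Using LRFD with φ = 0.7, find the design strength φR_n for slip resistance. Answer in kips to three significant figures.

273 kips

R_n = μ · D_u · h_f · T_b · n_s · n_b = 0.3 × 1.13 × 1.0 × 64 × 2 × 9 = 390.5 kips.
Design strength φR_n = 0.7 × 390.5 = 273 kips.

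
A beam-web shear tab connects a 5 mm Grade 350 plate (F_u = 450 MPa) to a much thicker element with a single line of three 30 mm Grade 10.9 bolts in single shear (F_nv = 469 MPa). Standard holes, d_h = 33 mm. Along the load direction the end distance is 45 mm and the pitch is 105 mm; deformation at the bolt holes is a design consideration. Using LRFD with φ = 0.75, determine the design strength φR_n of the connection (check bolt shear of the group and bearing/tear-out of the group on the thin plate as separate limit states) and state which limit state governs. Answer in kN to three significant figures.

Bolt shear: A_b = π·30²/4 = 706.9 mm²; R_n = 469 × 706.9 × 3 × 1 / 1000 = 994.5 kN → 0.75 × 994.5 = 746 kN.
Bearing (1.2 l_c t F_u ≤ 2.4 d t F_u): upper limit = 2.4·30·5·450 / 1000 = 162 kN.
  Edge l_c = 45 − 33/2 = 28.5 → r_n = 76.95 kN; interior l_c = 105 − 33 = 72 → r_n = 162 kN.
  R_n,bearing = 1·76.95 + 2·162 = 400.9 kN → 0.75 × 400.9 = 301 kN.
Bearing governs: 301 kN.

301 kN (bearing governs)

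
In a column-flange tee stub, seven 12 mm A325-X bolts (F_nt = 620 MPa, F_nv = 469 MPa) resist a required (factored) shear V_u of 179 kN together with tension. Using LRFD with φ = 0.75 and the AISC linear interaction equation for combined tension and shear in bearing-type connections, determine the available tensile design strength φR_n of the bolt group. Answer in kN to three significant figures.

242 kN

A_b = π·12²/4 = 113.1 mm²; f_rv = 179 × 1000 / (7 × 113.1) = 226.1 MPa.
F'_nt = 1.3 F_nt − (F_nt / φF_nv) f_rv = 1.3·620 − (620/(0.75·469))·226.1 = 407.5 MPa, capped at F_nt → F'_nt = 407.5 MPa.
R_n = F'_nt · A_b · n = 407.5 × 113.1 × 7 / 1000 = 322.6 kN.
Design strength φR_n = 0.75 × 322.6 = 242 kN.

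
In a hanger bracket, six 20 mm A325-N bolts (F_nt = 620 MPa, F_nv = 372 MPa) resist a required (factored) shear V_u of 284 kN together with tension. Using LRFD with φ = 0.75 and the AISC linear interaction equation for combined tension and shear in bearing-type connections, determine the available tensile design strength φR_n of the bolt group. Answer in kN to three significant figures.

A_b = π·20²/4 = 314.2 mm²; f_rv = 284 × 1000 / (6 × 314.2) = 150.7 MPa.
F'_nt = 1.3 F_nt − (F_nt / φF_nv) f_rv = 1.3·620 − (620/(0.75·372))·150.7 = 471.2 MPa, capped at F_nt → F'_nt = 471.2 MPa.
R_n = F'_nt · A_b · n = 471.2 × 314.2 × 6 / 1000 = 888.2 kN.
Design strength φR_n = 0.75 × 888.2 = 666 kN.

666 kN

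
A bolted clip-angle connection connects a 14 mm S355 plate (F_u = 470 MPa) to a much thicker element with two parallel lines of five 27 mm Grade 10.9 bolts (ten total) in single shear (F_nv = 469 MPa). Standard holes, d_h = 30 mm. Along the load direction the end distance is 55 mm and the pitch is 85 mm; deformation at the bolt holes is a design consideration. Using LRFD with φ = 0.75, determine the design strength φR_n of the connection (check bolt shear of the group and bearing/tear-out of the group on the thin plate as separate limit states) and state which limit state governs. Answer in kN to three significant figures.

2010 kN (bolt shear governs)

Bolt shear: A_b = π·27²/4 = 572.6 mm²; R_n = 469 × 572.6 × 10 × 1 / 1000 = 2685 kN → 0.75 × 2685 = 2010 kN.
Bearing (1.2 l_c t F_u ≤ 2.4 d t F_u): upper limit = 2.4·27·14·470 / 1000 = 426.4 kN.
  Edge l_c = 55 − 30/2 = 40 → r_n = 315.8 kN; interior l_c = 85 − 30 = 55 → r_n = 426.4 kN.
  R_n,bearing = 2·315.8 + 8·426.4 = 4043 kN → 0.75 × 4043 = 3030 kN.
Bolt shear governs: 2010 kN.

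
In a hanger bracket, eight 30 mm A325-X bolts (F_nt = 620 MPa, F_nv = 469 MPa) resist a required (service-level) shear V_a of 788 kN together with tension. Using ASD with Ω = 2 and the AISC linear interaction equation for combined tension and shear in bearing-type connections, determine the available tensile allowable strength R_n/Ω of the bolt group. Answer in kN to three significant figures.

1240 kN

A_b = π·30²/4 = 706.9 mm²; f_rv = 788 × 1000 / (8 × 706.9) = 139.3 MPa.
F'_nt = 1.3 F_nt − (Ω F_nt / F_nv) f_rv = 1.3·620 − (2·620/469)·139.3 = 437.6 MPa, capped at F_nt → F'_nt = 437.6 MPa.
R_n = F'_nt · A_b · n = 437.6 × 706.9 × 8 / 1000 = 2474 kN.
Allowable strength R_n/Ω = 2474 / 2 = 1240 kN.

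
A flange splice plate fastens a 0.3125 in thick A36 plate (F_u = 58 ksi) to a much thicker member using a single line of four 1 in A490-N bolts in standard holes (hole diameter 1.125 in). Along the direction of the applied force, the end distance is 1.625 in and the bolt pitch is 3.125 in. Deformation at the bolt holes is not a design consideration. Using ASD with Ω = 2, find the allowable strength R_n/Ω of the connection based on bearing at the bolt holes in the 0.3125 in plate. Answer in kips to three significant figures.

Per bolt r_n = 1.5 l_c t F_u ≤ 3.0 d t F_u; upper limit = 3.0 × 1 × 0.3125 × 58 = 54.38 kips.
Edge bolt: l_c = 1.625 − 1.125/2 = 1.062 in → 1.5 × 1.062 × 0.3125 × 58 = 28.89 → r_n = 28.89 kips.
Interior bolts: l_c = 3.125 − 1.125 = 2 in → 1.5 × 2 × 0.3125 × 58 = 54.38 → r_n = 54.38 kips.
R_n = 1 × 28.89 + 3 × 54.38 = 192 kips.
Allowable strength R_n/Ω = 192 / 2 = 96 kips.

96 kips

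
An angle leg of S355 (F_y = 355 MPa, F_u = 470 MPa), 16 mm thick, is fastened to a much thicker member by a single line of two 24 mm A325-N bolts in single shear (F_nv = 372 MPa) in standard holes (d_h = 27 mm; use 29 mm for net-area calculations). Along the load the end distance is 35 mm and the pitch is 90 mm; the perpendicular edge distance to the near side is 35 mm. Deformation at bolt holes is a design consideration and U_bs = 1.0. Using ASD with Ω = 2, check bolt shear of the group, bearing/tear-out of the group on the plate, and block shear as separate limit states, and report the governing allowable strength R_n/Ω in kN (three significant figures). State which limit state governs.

Bolt shear: A_b = π·24²/4 = 452.4 mm²; R_n = 372 × 452.4 × 2 × 1 / 1000 = 336.6 kN → 336.6 / 2 = 168 kN.
Bearing: edge l_c = 21.5, r_n = 194 kN; interior l_c = 63, r_n = 433.2 kN; R_n = 194 + 1·433.2 = 627.2 kN → 314 kN.
Block shear: A_gv = 2000, A_nv = 1304, A_nt = 328 mm²; R_n = min(0.6F_uA_nv, 0.6F_yA_gv) + U_bs·F_u·A_nt = 521.9 kN → 261 kN.
Bolt shear governs: 168 kN.

168 kN (bolt shear governs)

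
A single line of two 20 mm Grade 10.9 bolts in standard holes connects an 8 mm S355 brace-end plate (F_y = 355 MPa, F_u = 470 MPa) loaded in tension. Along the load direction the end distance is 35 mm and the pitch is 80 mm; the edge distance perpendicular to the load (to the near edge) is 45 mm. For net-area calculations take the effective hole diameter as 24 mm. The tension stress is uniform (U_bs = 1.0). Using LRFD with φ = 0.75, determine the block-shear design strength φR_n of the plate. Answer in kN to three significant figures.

Shear plane L_v = 35 + 1·80 = 115 mm; A_gv = 115 × 8 = 920 mm².
A_nv = (115 − 1.5·24) × 8 = 632 mm².
A_nt = (45 − 0.5·24) × 8 = 264 mm².
0.6 F_u A_nv = 178.2 kN; 0.6 F_y A_gv = 196 kN → shear rupture governs the shear term.
R_n = 178.2 + 1.0 × 470 × 264 / 1000 = 302.3 kN.
Design strength φR_n = 0.75 × 302.3 = 227 kN.

227 kN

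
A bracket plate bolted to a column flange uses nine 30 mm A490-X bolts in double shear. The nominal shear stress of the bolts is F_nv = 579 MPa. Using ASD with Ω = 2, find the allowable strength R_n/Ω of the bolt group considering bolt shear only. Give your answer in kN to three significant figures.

3680 kN

A_b = π × 30² / 4 = 706.9 mm².
R_n = F_nv · A_b · n · n_s = 579 × 706.9 × 9 × 2 / 1000 = 7367 kN.
Allowable strength R_n/Ω = 7367 / 2 = 3680 kN.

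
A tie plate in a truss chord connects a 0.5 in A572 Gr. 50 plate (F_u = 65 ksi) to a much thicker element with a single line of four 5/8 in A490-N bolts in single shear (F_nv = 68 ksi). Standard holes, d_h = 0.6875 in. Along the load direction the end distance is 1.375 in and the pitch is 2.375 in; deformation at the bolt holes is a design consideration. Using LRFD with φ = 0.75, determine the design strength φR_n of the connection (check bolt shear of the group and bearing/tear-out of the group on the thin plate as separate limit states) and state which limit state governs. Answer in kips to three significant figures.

Bolt shear: A_b = π·0.625²/4 = 0.3068 in²; R_n = 68 × 0.3068 × 4 × 1 = 83.45 kips → 0.75 × 83.45 = 62.6 kips.
Bearing (1.2 l_c t F_u ≤ 2.4 d t F_u): upper limit = 2.4·0.625·0.5·65 = 48.75 kips.
  Edge l_c = 1.375 − 0.6875/2 = 1.031 → r_n = 40.22 kips; interior l_c = 2.375 − 0.6875 = 1.688 → r_n = 48.75 kips.
  R_n,bearing = 1·40.22 + 3·48.75 = 186.5 kips → 0.75 × 186.5 = 140 kips.
Bolt shear governs: 62.6 kips.

62.6 kips (bolt shear governs)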